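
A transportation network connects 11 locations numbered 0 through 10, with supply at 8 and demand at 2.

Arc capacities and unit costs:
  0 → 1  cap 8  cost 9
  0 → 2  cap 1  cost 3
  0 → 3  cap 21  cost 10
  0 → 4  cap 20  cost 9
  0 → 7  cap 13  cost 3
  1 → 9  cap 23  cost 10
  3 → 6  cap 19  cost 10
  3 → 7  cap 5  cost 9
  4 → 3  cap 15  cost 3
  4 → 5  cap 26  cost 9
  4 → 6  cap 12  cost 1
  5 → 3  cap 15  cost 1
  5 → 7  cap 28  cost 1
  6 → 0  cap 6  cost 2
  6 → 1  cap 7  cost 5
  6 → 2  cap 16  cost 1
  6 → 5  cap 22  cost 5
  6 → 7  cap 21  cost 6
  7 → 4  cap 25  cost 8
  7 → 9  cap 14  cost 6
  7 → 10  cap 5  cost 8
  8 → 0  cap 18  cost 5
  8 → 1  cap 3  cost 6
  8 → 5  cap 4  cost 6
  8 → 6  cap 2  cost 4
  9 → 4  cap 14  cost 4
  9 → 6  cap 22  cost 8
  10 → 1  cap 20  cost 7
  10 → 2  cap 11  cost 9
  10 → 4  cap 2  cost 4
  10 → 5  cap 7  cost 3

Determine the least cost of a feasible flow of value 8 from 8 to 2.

shortest-cost path #1: 8→6→2 push 2 @ unit cost 5 (adds 10)
shortest-cost path #2: 8→0→2 push 1 @ unit cost 8 (adds 8)
shortest-cost path #3: 8→0→4→6→2 push 5 @ unit cost 16 (adds 80)
total cost = 98

Minimum cost for 8 units: 98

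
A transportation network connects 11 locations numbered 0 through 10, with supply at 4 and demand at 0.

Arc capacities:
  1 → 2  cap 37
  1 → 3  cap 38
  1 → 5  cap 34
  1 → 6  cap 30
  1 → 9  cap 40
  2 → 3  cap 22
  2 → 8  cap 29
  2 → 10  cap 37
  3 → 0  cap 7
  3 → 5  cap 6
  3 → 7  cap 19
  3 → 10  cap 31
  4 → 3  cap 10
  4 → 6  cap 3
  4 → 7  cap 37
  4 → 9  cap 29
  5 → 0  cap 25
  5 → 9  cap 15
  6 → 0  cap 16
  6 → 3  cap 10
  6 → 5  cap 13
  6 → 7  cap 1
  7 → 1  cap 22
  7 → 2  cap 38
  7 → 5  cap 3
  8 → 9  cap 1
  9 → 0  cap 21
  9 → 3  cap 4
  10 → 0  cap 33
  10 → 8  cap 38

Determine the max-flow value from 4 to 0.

Maximum flow value: 75

augment #1: 4→3→0 bottleneck 7, total now 7
augment #2: 4→6→0 bottleneck 3, total now 10
augment #3: 4→9→0 bottleneck 21, total now 31
augment #4: 4→3→5→0 bottleneck 3, total now 34
augment #5: 4→7→5→0 bottleneck 3, total now 37
augment #6: 4→7→1→5→0 bottleneck 19, total now 56
augment #7: 4→7→1→6→0 bottleneck 3, total now 59
augment #8: 4→7→2→10→0 bottleneck 12, total now 71
augment #9: 4→9→3→10→0 bottleneck 4, total now 75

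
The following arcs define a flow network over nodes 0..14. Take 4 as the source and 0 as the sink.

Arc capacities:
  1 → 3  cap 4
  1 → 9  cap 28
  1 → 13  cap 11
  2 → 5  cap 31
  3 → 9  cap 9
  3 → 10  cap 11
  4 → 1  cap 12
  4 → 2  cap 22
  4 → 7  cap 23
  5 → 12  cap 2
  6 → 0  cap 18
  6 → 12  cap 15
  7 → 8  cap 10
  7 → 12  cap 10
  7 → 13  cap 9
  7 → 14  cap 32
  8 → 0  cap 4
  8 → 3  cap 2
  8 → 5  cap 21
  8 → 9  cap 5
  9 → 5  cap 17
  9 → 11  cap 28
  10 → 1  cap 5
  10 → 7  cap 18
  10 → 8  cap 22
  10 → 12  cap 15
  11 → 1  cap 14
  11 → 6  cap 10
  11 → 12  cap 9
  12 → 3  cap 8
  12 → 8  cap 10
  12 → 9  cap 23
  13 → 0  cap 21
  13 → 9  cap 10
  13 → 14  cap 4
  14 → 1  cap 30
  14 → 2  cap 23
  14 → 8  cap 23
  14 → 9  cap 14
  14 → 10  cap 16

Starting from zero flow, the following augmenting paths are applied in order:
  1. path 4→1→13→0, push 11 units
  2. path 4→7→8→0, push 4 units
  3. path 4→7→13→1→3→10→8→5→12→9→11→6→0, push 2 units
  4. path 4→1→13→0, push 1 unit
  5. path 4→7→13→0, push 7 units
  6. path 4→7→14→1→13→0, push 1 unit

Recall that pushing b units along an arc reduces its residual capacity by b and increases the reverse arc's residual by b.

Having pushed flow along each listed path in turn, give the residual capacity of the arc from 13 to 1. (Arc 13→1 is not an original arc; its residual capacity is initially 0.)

Residual capacity of (13,1): 11

after path 1 (4→1→13→0, push 11): res(13,1)=11
after path 2 (4→7→8→0, push 4): res(13,1)=11
after path 3 (4→7→13→1→3→10→8→5→12→9→11→6→0, push 2): res(13,1)=9
after path 4 (4→1→13→0, push 1): res(13,1)=10
after path 5 (4→7→13→0, push 7): res(13,1)=10
after path 6 (4→7→14→1→13→0, push 1): res(13,1)=11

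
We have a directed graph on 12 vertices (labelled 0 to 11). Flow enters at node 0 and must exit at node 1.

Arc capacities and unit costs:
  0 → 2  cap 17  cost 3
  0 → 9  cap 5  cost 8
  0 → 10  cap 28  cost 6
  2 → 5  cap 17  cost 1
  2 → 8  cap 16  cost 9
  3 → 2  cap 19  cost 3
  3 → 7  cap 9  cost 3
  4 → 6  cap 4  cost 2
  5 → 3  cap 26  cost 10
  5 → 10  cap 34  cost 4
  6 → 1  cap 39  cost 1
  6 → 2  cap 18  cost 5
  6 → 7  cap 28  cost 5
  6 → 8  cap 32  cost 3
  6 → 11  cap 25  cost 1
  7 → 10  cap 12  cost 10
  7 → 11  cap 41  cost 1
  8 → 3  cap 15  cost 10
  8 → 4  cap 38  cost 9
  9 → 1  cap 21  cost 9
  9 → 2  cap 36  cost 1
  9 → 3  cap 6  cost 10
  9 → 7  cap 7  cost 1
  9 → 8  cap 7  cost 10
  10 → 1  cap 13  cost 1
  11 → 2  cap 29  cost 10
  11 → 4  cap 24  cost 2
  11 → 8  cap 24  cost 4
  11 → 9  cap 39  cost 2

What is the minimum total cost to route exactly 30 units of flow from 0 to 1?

shortest-cost path #1: 0→10→1 push 13 @ unit cost 7 (adds 91)
shortest-cost path #2: 0→9→7→11→4→6→1 push 4 @ unit cost 15 (adds 60)
shortest-cost path #3: 0→9→1 push 1 @ unit cost 17 (adds 17)
shortest-cost path #4: 0→2→5→3→7→9→1 push 4 @ unit cost 25 (adds 100)
shortest-cost path #5: 0→2→5→3→7→11→9→1 push 5 @ unit cost 29 (adds 145)
shortest-cost path #6: 0→2→8→4→11→9→1 push 3 @ unit cost 30 (adds 90)
total cost = 503

Minimum cost for 30 units: 503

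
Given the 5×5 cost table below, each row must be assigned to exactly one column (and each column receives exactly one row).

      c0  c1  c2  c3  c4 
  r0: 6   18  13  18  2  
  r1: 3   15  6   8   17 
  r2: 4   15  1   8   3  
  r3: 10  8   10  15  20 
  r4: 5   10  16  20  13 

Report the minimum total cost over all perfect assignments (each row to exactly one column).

Minimum assignment cost: 24

optimal assignment: row0→col4 (cost 2), row1→col3 (cost 8), row2→col2 (cost 1), row3→col1 (cost 8), row4→col0 (cost 5)
total = 2 + 8 + 1 + 8 + 5 = 24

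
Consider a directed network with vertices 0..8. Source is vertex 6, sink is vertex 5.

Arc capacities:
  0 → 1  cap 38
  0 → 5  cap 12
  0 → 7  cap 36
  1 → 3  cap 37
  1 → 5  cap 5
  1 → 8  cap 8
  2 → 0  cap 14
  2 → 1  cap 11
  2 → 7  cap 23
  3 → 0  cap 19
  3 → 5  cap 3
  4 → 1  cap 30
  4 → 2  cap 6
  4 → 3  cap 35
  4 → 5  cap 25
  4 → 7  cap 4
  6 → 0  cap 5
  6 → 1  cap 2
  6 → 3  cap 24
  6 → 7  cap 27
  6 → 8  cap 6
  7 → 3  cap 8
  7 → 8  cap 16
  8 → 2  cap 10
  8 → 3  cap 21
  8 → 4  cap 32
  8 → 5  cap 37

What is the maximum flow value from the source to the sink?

Maximum flow value: 50

augment #1: 6→0→5 bottleneck 5, total now 5
augment #2: 6→1→5 bottleneck 2, total now 7
augment #3: 6→3→5 bottleneck 3, total now 10
augment #4: 6→8→5 bottleneck 6, total now 16
augment #5: 6→3→0→5 bottleneck 7, total now 23
augment #6: 6→7→8→5 bottleneck 16, total now 39
augment #7: 6→3→0→1→5 bottleneck 3, total now 42
augment #8: 6→3→0→1→8→5 bottleneck 8, total now 50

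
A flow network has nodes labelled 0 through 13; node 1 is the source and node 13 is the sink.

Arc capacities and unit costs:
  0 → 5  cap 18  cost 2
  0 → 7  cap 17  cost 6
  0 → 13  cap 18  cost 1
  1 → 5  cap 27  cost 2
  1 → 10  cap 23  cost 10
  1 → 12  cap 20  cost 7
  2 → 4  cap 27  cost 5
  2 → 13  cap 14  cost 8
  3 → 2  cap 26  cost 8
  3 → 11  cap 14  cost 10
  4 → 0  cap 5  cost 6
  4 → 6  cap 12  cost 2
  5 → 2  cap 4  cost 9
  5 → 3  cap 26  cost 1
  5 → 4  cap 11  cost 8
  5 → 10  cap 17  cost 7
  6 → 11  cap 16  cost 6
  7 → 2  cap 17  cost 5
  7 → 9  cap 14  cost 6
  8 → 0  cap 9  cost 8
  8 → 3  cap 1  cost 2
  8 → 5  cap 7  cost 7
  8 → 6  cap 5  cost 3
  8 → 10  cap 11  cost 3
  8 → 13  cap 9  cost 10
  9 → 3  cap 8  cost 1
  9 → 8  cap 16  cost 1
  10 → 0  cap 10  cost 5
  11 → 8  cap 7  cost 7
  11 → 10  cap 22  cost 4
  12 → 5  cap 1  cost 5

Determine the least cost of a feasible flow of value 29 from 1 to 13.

shortest-cost path #1: 1→5→10→0→13 push 10 @ unit cost 15 (adds 150)
shortest-cost path #2: 1→5→4→0→13 push 5 @ unit cost 17 (adds 85)
shortest-cost path #3: 1→5→2→13 push 4 @ unit cost 19 (adds 76)
shortest-cost path #4: 1→5→3→2→13 push 8 @ unit cost 19 (adds 152)
shortest-cost path #5: 1→10→5→3→2→13 push 2 @ unit cost 20 (adds 40)
total cost = 503

Minimum cost for 29 units: 503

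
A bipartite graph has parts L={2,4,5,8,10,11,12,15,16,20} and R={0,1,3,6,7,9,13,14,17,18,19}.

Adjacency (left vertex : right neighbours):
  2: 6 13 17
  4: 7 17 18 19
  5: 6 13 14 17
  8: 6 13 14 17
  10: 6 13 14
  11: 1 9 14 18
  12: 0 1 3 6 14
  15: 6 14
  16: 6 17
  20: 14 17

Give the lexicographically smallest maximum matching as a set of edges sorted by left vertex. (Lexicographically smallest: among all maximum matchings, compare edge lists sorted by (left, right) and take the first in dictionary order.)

Lex-smallest maximum matching: {(2,6), (4,7), (5,13), (8,14), (11,1), (12,0), (16,17)}

|M| = 7 (so the lex-smallest maximum matching has 7 edges)
process left vertices in ascending order; for each, take the smallest-labelled available neighbour that still permits 7 edges overall, or leave it unmatched if none does
lex-smallest matching: {2-6, 4-7, 5-13, 8-14, 11-1, 12-0, 16-17}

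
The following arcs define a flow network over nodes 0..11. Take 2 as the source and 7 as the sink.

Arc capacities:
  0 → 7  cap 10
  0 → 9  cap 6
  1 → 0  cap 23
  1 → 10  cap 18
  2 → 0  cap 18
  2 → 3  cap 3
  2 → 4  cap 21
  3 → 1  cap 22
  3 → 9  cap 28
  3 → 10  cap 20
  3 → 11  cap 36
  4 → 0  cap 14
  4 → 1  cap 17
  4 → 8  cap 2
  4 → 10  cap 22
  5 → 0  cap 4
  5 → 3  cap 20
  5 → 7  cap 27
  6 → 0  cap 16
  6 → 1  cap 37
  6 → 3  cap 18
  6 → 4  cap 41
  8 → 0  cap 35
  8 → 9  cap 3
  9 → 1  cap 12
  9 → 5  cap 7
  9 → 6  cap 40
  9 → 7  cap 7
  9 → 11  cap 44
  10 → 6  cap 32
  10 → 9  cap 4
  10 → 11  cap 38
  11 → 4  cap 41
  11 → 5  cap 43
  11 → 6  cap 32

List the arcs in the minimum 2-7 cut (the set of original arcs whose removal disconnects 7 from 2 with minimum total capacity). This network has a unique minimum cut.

augment #1: 2→0→7 push 10
augment #2: 2→0→9→7 push 6
augment #3: 2→3→9→7 push 1
augment #4: 2→3→9→5→7 push 2
augment #5: 2→4→8→9→5→7 push 2
augment #6: 2→4→10→9→5→7 push 3
augment #7: 2→4→10→11→5→7 push 16
max flow = 40; residual-reachable set from 2 gives S-side
cut edges (S→T): {(0,7), (0,9), (2,3), (2,4)} total cap 40

Min-cut arcs: {(0,7), (0,9), (2,3), (2,4)} (total capacity 40)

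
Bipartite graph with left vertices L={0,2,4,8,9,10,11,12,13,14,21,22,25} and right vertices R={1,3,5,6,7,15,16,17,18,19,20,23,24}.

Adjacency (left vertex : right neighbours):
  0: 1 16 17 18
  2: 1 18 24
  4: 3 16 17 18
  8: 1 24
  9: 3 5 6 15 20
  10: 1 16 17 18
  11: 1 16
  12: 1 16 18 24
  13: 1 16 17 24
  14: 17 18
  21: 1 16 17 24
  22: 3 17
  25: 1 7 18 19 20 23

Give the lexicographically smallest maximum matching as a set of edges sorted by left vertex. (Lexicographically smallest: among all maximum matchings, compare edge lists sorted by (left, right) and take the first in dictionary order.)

Lex-smallest maximum matching: {(0,1), (2,18), (4,3), (8,24), (9,5), (10,16), (13,17), (25,7)}

|M| = 8 (so the lex-smallest maximum matching has 8 edges)
process left vertices in ascending order; for each, take the smallest-labelled available neighbour that still permits 8 edges overall, or leave it unmatched if none does
lex-smallest matching: {0-1, 2-18, 4-3, 8-24, 9-5, 10-16, 13-17, 25-7}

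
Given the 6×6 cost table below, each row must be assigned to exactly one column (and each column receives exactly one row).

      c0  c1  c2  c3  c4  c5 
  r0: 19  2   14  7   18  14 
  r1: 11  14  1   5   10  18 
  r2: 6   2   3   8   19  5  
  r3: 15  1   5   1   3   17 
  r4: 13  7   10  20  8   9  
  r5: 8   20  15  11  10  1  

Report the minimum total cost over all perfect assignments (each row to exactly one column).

Minimum assignment cost: 19

optimal assignment: row0→col1 (cost 2), row1→col2 (cost 1), row2→col0 (cost 6), row3→col3 (cost 1), row4→col4 (cost 8), row5→col5 (cost 1)
total = 2 + 1 + 6 + 1 + 8 + 1 = 19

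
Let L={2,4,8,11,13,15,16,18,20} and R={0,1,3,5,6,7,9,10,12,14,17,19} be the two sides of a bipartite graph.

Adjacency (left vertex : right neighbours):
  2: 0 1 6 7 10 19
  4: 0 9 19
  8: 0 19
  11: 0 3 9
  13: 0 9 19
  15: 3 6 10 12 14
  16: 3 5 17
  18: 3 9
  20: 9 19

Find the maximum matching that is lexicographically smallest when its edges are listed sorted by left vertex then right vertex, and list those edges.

|M| = 7 (so the lex-smallest maximum matching has 7 edges)
process left vertices in ascending order; for each, take the smallest-labelled available neighbour that still permits 7 edges overall, or leave it unmatched if none does
lex-smallest matching: {2-1, 4-0, 8-19, 11-3, 13-9, 15-6, 16-5}

Lex-smallest maximum matching: {(2,1), (4,0), (8,19), (11,3), (13,9), (15,6), (16,5)}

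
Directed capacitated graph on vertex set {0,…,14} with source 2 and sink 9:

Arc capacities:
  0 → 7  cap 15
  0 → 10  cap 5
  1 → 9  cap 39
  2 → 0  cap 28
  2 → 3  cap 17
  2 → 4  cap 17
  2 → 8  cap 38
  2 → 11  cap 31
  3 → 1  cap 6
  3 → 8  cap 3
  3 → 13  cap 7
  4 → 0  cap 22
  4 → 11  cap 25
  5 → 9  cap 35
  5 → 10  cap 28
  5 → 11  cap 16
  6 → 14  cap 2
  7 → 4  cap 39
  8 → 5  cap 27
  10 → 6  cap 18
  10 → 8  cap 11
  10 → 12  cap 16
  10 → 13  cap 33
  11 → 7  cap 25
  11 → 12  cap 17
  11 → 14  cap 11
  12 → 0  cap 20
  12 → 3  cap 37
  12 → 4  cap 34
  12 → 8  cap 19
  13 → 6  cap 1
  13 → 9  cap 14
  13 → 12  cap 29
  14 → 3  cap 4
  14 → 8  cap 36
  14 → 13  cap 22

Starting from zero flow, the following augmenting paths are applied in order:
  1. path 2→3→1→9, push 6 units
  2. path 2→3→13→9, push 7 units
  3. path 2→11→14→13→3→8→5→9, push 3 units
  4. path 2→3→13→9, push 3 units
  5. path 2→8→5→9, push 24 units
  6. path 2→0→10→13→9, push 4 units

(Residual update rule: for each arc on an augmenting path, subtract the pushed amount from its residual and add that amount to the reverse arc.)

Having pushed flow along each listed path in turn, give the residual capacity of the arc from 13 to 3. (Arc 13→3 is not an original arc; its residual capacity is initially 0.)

Residual capacity of (13,3): 7

after path 1 (2→3→1→9, push 6): res(13,3)=0
after path 2 (2→3→13→9, push 7): res(13,3)=7
after path 3 (2→11→14→13→3→8→5→9, push 3): res(13,3)=4
after path 4 (2→3→13→9, push 3): res(13,3)=7
after path 5 (2→8→5→9, push 24): res(13,3)=7
after path 6 (2→0→10→13→9, push 4): res(13,3)=7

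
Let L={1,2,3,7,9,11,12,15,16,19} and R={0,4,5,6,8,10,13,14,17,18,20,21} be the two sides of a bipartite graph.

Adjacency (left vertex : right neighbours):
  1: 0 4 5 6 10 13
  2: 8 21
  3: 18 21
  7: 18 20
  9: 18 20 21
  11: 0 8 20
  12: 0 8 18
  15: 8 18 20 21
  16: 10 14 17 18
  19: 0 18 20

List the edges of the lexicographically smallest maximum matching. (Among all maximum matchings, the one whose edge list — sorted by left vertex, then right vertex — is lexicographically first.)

|M| = 7 (so the lex-smallest maximum matching has 7 edges)
process left vertices in ascending order; for each, take the smallest-labelled available neighbour that still permits 7 edges overall, or leave it unmatched if none does
lex-smallest matching: {1-4, 2-8, 3-18, 7-20, 9-21, 11-0, 16-10}

Lex-smallest maximum matching: {(1,4), (2,8), (3,18), (7,20), (9,21), (11,0), (16,10)}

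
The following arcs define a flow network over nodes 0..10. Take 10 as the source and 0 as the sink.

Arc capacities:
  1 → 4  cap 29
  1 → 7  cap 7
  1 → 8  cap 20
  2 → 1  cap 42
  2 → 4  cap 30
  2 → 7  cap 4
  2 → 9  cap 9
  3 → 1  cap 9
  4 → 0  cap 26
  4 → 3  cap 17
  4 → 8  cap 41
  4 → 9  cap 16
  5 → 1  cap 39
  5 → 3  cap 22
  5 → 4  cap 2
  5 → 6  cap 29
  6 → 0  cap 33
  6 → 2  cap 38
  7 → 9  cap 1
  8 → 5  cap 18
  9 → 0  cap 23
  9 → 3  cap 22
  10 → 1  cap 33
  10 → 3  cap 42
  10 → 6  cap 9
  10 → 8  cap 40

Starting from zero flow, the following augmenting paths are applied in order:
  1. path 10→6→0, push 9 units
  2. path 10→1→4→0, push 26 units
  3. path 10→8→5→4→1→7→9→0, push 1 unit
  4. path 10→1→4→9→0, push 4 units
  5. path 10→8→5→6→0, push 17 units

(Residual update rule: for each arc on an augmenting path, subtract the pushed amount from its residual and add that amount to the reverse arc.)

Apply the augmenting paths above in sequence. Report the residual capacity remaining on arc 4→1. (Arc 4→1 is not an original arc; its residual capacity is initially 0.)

after path 1 (10→6→0, push 9): res(4,1)=0
after path 2 (10→1→4→0, push 26): res(4,1)=26
after path 3 (10→8→5→4→1→7→9→0, push 1): res(4,1)=25
after path 4 (10→1→4→9→0, push 4): res(4,1)=29
after path 5 (10→8→5→6→0, push 17): res(4,1)=29

Residual capacity of (4,1): 29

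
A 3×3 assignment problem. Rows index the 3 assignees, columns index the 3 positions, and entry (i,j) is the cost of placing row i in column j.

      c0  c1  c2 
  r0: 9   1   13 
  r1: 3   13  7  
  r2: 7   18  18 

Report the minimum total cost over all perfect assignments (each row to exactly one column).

optimal assignment: row0→col1 (cost 1), row1→col2 (cost 7), row2→col0 (cost 7)
total = 1 + 7 + 7 = 15

Minimum assignment cost: 15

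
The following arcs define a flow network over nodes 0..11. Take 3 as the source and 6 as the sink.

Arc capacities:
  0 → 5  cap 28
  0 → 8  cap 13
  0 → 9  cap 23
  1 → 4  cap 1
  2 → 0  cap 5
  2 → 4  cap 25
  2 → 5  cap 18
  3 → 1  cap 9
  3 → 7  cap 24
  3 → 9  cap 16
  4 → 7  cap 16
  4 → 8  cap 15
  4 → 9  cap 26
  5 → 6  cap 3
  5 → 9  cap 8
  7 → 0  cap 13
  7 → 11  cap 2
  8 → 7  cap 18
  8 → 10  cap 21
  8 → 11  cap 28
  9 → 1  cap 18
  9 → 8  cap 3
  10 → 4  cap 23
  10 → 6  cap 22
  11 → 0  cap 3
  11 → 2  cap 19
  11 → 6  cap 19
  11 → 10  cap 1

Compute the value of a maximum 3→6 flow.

augment #1: 3→7→11→6 bottleneck 2, total now 2
augment #2: 3→7→0→5→6 bottleneck 3, total now 5
augment #3: 3→9→8→10→6 bottleneck 3, total now 8
augment #4: 3→1→4→8→10→6 bottleneck 1, total now 9
augment #5: 3→7→0→8→10→6 bottleneck 10, total now 19

Maximum flow value: 19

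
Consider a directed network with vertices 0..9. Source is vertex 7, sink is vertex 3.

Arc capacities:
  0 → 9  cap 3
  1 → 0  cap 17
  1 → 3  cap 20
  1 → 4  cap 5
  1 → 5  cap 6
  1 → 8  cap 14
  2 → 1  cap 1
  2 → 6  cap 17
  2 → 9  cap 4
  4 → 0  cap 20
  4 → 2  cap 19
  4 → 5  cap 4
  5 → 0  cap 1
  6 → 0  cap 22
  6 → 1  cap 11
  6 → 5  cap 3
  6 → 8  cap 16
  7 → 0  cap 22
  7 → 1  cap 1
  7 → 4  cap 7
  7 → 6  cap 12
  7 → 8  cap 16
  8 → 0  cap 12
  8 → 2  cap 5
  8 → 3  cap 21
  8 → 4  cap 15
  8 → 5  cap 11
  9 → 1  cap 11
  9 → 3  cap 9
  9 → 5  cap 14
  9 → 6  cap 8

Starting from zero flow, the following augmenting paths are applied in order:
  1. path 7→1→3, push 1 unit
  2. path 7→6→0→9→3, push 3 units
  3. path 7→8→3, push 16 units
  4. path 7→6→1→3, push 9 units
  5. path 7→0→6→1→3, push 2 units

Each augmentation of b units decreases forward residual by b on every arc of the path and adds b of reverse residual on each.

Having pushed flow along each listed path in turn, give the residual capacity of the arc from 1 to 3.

after path 1 (7→1→3, push 1): res(1,3)=19
after path 2 (7→6→0→9→3, push 3): res(1,3)=19
after path 3 (7→8→3, push 16): res(1,3)=19
after path 4 (7→6→1→3, push 9): res(1,3)=10
after path 5 (7→0→6→1→3, push 2): res(1,3)=8

Residual capacity of (1,3): 8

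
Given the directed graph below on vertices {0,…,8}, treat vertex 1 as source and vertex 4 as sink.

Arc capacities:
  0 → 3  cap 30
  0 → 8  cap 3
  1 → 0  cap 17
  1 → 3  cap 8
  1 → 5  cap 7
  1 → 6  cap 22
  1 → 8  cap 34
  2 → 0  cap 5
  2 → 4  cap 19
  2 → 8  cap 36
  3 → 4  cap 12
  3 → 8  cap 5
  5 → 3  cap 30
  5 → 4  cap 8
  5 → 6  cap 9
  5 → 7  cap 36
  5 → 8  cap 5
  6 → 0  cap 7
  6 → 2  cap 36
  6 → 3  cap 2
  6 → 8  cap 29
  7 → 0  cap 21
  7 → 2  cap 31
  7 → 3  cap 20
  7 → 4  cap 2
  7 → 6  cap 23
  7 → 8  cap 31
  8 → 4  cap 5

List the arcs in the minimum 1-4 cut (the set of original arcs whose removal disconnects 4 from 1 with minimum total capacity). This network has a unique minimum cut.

augment #1: 1→3→4 push 8
augment #2: 1→5→4 push 7
augment #3: 1→8→4 push 5
augment #4: 1→0→3→4 push 4
augment #5: 1→6→2→4 push 19
max flow = 43; residual-reachable set from 1 gives S-side
cut edges (S→T): {(1,5), (2,4), (3,4), (8,4)} total cap 43

Min-cut arcs: {(1,5), (2,4), (3,4), (8,4)} (total capacity 43)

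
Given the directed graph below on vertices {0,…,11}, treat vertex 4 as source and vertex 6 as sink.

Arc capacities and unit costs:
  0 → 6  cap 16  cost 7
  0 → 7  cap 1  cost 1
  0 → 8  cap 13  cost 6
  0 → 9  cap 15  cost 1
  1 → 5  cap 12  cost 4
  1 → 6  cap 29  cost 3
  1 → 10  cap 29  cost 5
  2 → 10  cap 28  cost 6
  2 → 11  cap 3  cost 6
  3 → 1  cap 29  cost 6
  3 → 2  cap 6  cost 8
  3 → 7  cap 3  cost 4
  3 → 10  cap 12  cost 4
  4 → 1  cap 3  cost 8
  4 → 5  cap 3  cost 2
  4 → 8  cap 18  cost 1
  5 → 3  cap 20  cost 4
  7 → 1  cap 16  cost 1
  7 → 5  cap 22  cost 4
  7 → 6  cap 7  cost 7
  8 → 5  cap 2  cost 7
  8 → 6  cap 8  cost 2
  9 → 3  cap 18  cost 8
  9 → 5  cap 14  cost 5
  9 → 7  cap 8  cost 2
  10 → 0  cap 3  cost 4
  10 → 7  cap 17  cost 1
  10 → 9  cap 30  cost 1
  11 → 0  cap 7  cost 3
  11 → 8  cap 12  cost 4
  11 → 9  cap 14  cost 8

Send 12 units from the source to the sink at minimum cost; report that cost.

shortest-cost path #1: 4→8→6 push 8 @ unit cost 3 (adds 24)
shortest-cost path #2: 4→1→6 push 3 @ unit cost 11 (adds 33)
shortest-cost path #3: 4→5→3→7→1→6 push 1 @ unit cost 14 (adds 14)
total cost = 71

Minimum cost for 12 units: 71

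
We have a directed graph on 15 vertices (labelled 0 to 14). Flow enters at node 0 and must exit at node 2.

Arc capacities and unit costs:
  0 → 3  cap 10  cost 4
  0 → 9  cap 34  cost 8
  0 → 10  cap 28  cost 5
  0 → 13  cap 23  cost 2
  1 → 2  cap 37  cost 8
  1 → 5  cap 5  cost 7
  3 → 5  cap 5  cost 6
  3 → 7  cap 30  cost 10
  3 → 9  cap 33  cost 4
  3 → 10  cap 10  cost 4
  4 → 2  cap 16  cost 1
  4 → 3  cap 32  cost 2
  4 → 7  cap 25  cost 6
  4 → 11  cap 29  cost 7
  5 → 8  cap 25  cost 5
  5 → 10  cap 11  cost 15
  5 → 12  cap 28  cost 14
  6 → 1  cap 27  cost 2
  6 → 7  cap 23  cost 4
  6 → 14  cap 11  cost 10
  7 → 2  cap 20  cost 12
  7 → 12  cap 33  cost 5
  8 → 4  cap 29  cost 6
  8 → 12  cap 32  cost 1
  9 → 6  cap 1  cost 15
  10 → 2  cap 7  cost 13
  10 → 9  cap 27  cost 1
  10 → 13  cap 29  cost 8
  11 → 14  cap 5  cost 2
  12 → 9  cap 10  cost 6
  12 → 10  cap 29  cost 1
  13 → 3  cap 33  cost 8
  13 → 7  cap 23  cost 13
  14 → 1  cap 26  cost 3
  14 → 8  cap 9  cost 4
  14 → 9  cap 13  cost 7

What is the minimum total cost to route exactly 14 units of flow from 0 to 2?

shortest-cost path #1: 0→10→2 push 7 @ unit cost 18 (adds 126)
shortest-cost path #2: 0→3→5→8→4→2 push 5 @ unit cost 22 (adds 110)
shortest-cost path #3: 0→3→7→2 push 2 @ unit cost 26 (adds 52)
total cost = 288

Minimum cost for 14 units: 288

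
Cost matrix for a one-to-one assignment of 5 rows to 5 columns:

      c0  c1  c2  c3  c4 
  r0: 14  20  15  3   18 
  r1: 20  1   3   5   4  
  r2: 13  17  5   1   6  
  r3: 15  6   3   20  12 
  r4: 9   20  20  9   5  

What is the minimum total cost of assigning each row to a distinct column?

optimal assignment: row0→col3 (cost 3), row1→col1 (cost 1), row2→col4 (cost 6), row3→col2 (cost 3), row4→col0 (cost 9)
total = 3 + 1 + 6 + 3 + 9 = 22

Minimum assignment cost: 22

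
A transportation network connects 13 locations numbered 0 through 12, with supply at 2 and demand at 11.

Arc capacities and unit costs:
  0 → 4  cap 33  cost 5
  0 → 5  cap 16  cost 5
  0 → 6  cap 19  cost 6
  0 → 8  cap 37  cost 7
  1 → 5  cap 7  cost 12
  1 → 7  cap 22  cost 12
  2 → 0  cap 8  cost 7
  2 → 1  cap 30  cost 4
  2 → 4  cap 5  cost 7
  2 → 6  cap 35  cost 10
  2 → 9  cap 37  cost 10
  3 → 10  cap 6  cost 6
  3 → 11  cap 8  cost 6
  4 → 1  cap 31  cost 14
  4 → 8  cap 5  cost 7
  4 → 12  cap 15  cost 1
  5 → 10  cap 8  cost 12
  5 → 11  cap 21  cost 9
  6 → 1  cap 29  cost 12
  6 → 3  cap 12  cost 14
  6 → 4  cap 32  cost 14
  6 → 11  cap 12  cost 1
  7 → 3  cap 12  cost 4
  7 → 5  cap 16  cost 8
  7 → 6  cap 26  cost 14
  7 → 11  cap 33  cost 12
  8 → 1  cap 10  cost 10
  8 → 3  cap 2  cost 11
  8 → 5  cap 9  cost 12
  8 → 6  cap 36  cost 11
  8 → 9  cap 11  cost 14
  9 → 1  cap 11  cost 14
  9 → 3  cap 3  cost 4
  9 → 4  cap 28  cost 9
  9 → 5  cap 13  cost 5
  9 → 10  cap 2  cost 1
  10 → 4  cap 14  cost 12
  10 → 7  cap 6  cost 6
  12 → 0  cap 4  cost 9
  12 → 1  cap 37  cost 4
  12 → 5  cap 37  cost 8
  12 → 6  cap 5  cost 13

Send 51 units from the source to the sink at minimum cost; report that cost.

Minimum cost for 51 units: 1082

shortest-cost path #1: 2→6→11 push 12 @ unit cost 11 (adds 132)
shortest-cost path #2: 2→9→3→11 push 3 @ unit cost 20 (adds 60)
shortest-cost path #3: 2→0→5→11 push 8 @ unit cost 21 (adds 168)
shortest-cost path #4: 2→9→5→11 push 13 @ unit cost 24 (adds 312)
shortest-cost path #5: 2→1→7→3→11 push 5 @ unit cost 26 (adds 130)
shortest-cost path #6: 2→1→7→11 push 10 @ unit cost 28 (adds 280)
total cost = 1082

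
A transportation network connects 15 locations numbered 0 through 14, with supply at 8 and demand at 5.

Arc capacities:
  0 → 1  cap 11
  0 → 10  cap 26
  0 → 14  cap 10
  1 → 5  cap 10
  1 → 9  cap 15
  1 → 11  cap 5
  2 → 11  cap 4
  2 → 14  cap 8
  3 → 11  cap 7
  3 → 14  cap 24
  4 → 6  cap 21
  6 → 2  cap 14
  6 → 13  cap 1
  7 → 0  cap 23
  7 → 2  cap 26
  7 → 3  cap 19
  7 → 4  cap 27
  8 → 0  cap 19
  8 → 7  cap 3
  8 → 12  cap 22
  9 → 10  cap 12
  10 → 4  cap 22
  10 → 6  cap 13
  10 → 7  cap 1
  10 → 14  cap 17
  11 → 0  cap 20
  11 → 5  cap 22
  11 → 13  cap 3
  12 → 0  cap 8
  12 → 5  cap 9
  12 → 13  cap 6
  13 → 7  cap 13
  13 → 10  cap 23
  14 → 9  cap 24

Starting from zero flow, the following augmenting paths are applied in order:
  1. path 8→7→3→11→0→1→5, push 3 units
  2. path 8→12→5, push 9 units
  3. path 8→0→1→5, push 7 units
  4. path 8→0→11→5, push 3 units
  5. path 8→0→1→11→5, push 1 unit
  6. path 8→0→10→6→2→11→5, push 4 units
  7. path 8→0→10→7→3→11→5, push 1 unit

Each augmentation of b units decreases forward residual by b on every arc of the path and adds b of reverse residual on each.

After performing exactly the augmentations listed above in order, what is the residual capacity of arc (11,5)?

Residual capacity of (11,5): 13

after path 1 (8→7→3→11→0→1→5, push 3): res(11,5)=22
after path 2 (8→12→5, push 9): res(11,5)=22
after path 3 (8→0→1→5, push 7): res(11,5)=22
after path 4 (8→0→11→5, push 3): res(11,5)=19
after path 5 (8→0→1→11→5, push 1): res(11,5)=18
after path 6 (8→0→10→6→2→11→5, push 4): res(11,5)=14
after path 7 (8→0→10→7→3→11→5, push 1): res(11,5)=13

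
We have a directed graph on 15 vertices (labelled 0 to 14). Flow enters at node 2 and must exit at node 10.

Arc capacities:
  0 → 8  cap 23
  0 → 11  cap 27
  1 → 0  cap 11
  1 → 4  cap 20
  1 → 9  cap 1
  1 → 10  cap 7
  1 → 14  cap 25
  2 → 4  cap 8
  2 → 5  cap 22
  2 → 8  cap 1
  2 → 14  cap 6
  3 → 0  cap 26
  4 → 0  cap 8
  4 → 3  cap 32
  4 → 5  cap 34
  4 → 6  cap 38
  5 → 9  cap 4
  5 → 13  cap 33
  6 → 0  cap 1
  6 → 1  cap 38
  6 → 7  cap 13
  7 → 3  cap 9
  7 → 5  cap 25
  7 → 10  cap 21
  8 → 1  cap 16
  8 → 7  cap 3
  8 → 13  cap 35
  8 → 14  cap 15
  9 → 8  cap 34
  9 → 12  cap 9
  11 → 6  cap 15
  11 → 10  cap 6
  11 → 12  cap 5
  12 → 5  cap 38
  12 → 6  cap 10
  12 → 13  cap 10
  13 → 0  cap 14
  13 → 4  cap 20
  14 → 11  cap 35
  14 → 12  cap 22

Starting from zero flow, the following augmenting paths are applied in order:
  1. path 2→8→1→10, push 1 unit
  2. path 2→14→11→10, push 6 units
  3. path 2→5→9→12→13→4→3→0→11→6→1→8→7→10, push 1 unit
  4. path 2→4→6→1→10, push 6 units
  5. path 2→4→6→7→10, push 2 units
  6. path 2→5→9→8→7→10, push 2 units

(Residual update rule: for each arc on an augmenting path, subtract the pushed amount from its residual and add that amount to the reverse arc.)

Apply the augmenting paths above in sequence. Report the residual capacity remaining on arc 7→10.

after path 1 (2→8→1→10, push 1): res(7,10)=21
after path 2 (2→14→11→10, push 6): res(7,10)=21
after path 3 (2→5→9→12→13→4→3→0→11→6→1→8→7→10, push 1): res(7,10)=20
after path 4 (2→4→6→1→10, push 6): res(7,10)=20
after path 5 (2→4→6→7→10, push 2): res(7,10)=18
after path 6 (2→5→9→8→7→10, push 2): res(7,10)=16

Residual capacity of (7,10): 16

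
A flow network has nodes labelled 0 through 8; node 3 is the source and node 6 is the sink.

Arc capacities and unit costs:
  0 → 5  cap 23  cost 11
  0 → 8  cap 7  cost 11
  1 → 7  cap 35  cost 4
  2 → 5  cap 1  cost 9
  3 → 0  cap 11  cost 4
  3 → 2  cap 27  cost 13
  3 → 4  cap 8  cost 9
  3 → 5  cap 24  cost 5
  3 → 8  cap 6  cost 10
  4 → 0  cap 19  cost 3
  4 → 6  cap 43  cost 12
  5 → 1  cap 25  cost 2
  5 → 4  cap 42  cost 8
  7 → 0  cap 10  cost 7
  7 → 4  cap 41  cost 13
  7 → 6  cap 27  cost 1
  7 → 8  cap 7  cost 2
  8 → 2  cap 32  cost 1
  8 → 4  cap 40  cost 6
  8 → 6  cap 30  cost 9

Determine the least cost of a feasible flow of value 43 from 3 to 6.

Minimum cost for 43 units: 688

shortest-cost path #1: 3→5→1→7→6 push 24 @ unit cost 12 (adds 288)
shortest-cost path #2: 3→8→6 push 6 @ unit cost 19 (adds 114)
shortest-cost path #3: 3→4→6 push 8 @ unit cost 21 (adds 168)
shortest-cost path #4: 3→0→5→1→7→6 push 1 @ unit cost 22 (adds 22)
shortest-cost path #5: 3→0→8→6 push 4 @ unit cost 24 (adds 96)
total cost = 688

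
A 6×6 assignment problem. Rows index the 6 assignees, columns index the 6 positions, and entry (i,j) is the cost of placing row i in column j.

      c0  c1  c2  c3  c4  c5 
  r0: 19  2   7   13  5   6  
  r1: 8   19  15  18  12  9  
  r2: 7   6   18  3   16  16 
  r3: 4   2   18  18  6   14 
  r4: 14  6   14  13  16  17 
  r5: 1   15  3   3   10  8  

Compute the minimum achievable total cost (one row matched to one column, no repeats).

optimal assignment: row0→col4 (cost 5), row1→col5 (cost 9), row2→col3 (cost 3), row3→col0 (cost 4), row4→col1 (cost 6), row5→col2 (cost 3)
total = 5 + 9 + 3 + 4 + 6 + 3 = 30

Minimum assignment cost: 30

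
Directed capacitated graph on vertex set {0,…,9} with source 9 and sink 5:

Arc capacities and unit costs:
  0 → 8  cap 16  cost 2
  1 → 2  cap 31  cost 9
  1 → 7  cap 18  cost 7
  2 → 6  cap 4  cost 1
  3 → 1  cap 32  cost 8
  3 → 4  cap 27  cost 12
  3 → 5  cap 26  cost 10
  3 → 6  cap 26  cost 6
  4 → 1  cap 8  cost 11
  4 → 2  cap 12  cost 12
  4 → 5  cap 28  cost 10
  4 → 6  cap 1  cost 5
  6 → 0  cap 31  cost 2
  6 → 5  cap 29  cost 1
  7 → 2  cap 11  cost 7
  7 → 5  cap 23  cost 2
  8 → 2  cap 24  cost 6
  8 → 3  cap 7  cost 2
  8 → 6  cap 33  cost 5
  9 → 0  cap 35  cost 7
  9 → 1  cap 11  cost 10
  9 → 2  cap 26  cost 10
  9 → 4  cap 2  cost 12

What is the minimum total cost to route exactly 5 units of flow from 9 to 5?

Minimum cost for 5 units: 63

shortest-cost path #1: 9→2→6→5 push 4 @ unit cost 12 (adds 48)
shortest-cost path #2: 9→0→8→6→5 push 1 @ unit cost 15 (adds 15)
total cost = 63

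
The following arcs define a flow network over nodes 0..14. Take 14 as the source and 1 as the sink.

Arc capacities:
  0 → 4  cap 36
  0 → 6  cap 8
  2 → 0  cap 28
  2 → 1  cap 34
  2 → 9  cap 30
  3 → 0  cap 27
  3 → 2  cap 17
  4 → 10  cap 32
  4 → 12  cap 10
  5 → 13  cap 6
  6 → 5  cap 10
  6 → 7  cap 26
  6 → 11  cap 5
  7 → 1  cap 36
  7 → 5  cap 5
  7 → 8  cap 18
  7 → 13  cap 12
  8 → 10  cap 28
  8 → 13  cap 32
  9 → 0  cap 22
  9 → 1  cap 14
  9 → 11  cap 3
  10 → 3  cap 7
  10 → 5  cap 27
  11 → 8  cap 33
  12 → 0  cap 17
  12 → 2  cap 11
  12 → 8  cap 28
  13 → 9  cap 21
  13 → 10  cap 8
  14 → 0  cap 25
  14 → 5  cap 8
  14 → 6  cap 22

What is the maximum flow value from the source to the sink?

augment #1: 14→6→7→1 bottleneck 22, total now 22
augment #2: 14→0→6→7→1 bottleneck 4, total now 26
augment #3: 14→5→13→9→1 bottleneck 6, total now 32
augment #4: 14→0→4→12→2→1 bottleneck 10, total now 42
augment #5: 14→0→4→10→3→2→1 bottleneck 7, total now 49
augment #6: 14→0→6→11→8→13→9→1 bottleneck 4, total now 53

Maximum flow value: 53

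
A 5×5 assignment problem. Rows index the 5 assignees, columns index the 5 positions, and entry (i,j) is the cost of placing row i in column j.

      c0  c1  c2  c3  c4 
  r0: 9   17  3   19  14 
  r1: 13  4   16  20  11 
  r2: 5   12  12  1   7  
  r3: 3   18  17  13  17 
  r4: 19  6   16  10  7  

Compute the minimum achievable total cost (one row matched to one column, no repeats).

Minimum assignment cost: 18

optimal assignment: row0→col2 (cost 3), row1→col1 (cost 4), row2→col3 (cost 1), row3→col0 (cost 3), row4→col4 (cost 7)
total = 3 + 4 + 1 + 3 + 7 = 18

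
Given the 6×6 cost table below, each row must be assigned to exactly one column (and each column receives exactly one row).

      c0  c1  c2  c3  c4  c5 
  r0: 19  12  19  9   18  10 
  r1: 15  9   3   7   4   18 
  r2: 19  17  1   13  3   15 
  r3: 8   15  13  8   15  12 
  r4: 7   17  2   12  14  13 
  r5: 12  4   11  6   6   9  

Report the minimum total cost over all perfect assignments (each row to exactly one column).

Minimum assignment cost: 34

one of 2 optimal assignments: row0→col5 (cost 10), row1→col3 (cost 7), row2→col4 (cost 3), row3→col0 (cost 8), row4→col2 (cost 2), row5→col1 (cost 4)
total = 10 + 7 + 3 + 8 + 2 + 4 = 34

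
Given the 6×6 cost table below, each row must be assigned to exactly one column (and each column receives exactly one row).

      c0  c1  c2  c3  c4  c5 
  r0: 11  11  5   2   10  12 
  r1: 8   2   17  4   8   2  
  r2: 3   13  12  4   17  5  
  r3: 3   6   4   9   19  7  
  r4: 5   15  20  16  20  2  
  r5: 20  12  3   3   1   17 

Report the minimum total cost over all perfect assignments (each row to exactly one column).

optimal assignment: row0→col3 (cost 2), row1→col1 (cost 2), row2→col0 (cost 3), row3→col2 (cost 4), row4→col5 (cost 2), row5→col4 (cost 1)
total = 2 + 2 + 3 + 4 + 2 + 1 = 14

Minimum assignment cost: 14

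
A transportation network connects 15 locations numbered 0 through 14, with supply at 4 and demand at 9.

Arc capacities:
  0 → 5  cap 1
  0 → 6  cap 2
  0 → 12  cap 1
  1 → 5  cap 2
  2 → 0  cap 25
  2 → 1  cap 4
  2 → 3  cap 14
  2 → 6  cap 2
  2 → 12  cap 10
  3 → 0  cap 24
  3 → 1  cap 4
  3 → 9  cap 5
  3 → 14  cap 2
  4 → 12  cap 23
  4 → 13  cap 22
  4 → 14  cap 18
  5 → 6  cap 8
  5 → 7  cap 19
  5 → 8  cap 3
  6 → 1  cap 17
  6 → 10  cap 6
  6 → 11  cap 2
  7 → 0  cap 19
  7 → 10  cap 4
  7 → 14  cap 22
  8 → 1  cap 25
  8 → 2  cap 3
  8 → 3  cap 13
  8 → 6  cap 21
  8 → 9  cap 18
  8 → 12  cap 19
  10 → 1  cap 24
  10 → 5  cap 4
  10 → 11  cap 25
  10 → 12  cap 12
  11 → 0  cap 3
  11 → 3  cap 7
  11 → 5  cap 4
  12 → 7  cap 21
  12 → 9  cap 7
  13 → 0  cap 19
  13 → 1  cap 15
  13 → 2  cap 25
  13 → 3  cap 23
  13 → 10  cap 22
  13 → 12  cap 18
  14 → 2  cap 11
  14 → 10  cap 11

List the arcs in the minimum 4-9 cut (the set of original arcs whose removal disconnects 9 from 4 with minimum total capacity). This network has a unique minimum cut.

augment #1: 4→12→9 push 7
augment #2: 4→13→3→9 push 5
augment #3: 4→13→0→5→8→9 push 1
augment #4: 4→13→1→5→8→9 push 2
max flow = 15; residual-reachable set from 4 gives S-side
cut edges (S→T): {(3,9), (5,8), (12,9)} total cap 15

Min-cut arcs: {(3,9), (5,8), (12,9)} (total capacity 15)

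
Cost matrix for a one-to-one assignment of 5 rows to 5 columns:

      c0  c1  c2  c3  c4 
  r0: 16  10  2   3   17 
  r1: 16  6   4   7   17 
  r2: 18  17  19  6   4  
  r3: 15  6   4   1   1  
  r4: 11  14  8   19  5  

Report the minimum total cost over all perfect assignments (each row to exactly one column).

Minimum assignment cost: 24

optimal assignment: row0→col2 (cost 2), row1→col1 (cost 6), row2→col4 (cost 4), row3→col3 (cost 1), row4→col0 (cost 11)
total = 2 + 6 + 4 + 1 + 11 = 24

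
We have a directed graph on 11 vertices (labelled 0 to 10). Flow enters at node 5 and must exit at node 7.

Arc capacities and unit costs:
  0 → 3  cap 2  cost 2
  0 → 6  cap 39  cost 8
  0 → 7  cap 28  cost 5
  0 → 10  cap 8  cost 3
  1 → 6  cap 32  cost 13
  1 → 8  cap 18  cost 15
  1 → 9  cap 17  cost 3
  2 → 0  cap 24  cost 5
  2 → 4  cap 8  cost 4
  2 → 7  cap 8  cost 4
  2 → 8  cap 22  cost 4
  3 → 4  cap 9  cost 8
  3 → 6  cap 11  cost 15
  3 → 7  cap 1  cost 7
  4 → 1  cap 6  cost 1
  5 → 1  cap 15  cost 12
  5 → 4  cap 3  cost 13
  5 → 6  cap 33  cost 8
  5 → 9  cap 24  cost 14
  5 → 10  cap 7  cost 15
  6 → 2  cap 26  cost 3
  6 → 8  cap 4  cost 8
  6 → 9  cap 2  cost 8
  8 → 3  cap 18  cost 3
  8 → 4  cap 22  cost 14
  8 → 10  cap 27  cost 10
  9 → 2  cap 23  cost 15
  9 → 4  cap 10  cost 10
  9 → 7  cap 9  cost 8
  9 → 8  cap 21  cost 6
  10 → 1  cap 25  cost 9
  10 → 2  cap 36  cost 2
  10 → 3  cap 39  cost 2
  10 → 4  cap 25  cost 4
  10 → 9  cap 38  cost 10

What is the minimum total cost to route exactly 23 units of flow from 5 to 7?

shortest-cost path #1: 5→6→2→7 push 8 @ unit cost 15 (adds 120)
shortest-cost path #2: 5→6→2→0→7 push 15 @ unit cost 21 (adds 315)
total cost = 435

Minimum cost for 23 units: 435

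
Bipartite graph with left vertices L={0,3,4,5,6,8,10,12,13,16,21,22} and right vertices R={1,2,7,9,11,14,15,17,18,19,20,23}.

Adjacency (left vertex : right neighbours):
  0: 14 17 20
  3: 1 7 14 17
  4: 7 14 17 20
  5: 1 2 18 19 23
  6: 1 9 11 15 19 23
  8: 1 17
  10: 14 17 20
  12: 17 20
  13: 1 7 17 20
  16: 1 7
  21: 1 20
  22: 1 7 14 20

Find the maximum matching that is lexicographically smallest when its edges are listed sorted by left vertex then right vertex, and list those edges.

Lex-smallest maximum matching: {(0,14), (3,1), (4,7), (5,2), (6,9), (8,17), (10,20)}

|M| = 7 (so the lex-smallest maximum matching has 7 edges)
process left vertices in ascending order; for each, take the smallest-labelled available neighbour that still permits 7 edges overall, or leave it unmatched if none does
lex-smallest matching: {0-14, 3-1, 4-7, 5-2, 6-9, 8-17, 10-20}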